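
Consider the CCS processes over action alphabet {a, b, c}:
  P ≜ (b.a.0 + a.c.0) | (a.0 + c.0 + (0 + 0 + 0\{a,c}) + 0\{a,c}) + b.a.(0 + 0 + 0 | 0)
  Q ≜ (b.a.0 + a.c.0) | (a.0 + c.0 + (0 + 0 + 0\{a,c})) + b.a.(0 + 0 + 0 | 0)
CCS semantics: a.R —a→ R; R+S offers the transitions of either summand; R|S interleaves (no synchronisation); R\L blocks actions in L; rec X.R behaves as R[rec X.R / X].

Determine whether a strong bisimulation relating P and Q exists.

LTS(P): 10 reachable states
  p0 = (b.a.0 + a.c.0) | (a.0 + c.0 + (0 + 0 + 0\{a,c}) + 0\{a,c}) + b.a.(0 + 0 + 0 | 0) ⊢ --a--▸ p1, --a--▸ p2, --b--▸ p3, --b--▸ p4, --c--▸ p1
  p1 = (b.a.0 + a.c.0) | 0 ⊢ --a--▸ p5, --b--▸ p6
  p2 = c.0 | (a.0 + c.0 + (0 + 0 + 0\{a,c}) + 0\{a,c}) ⊢ --a--▸ p5, --c--▸ p5, --c--▸ p7
  p3 = a.(0 + 0 + 0 | 0) ⊢ --a--▸ p8
  p4 = a.0 | (a.0 + c.0 + (0 + 0 + 0\{a,c}) + 0\{a,c}) ⊢ --a--▸ p6, --a--▸ p7, --c--▸ p6
  p5 = c.0 | 0 ⊢ --c--▸ p9
  p6 = a.0 | 0 ⊢ --a--▸ p9
  p7 = 0 | (a.0 + c.0 + (0 + 0 + 0\{a,c}) + 0\{a,c}) ⊢ --a--▸ p9, --c--▸ p9
  p8 = 0 + 0 + 0 | 0 ⊢ deadlocked
  p9 = 0 | 0 ⊢ deadlocked
LTS(Q): 10 reachable states
  q0 = (b.a.0 + a.c.0) | (a.0 + c.0 + (0 + 0 + 0\{a,c})) + b.a.(0 + 0 + 0 | 0) ⊢ --a--▸ q1, --a--▸ q2, --b--▸ q3, --b--▸ q4, --c--▸ q1
  q1 = (b.a.0 + a.c.0) | 0 ⊢ --a--▸ q5, --b--▸ q6
  q2 = c.0 | (a.0 + c.0 + (0 + 0 + 0\{a,c})) ⊢ --a--▸ q5, --c--▸ q5, --c--▸ q7
  q3 = a.(0 + 0 + 0 | 0) ⊢ --a--▸ q8
  q4 = a.0 | (a.0 + c.0 + (0 + 0 + 0\{a,c})) ⊢ --a--▸ q6, --a--▸ q7, --c--▸ q6
  q5 = c.0 | 0 ⊢ --c--▸ q9
  q6 = a.0 | 0 ⊢ --a--▸ q9
  q7 = 0 | (a.0 + c.0 + (0 + 0 + 0\{a,c})) ⊢ --a--▸ q9, --c--▸ q9
  q8 = 0 + 0 + 0 | 0 ⊢ deadlocked
  q9 = 0 | 0 ⊢ deadlocked
Coarsest stable partition (strong bisimilarity classes):
  B0 = {p0, q0}
  B1 = {p3, p6, q3, q6}
  B2 = {p8, p9, q8, q9}
  B3 = {p4, q4}
  B4 = {p7, q7}
  B5 = {p2, q2}
  B6 = {p5, q5}
  B7 = {p1, q1}
p0 ∈ B0, q0 ∈ B0 → same block

bisimilar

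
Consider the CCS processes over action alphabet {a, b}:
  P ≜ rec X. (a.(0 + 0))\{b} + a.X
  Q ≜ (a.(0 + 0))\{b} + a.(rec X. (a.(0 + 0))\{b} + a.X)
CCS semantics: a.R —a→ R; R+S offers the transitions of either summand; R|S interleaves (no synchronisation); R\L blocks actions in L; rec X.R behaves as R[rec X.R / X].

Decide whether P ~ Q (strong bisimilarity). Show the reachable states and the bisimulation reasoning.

YES

Reachable graph of P (2 states):
  m0 = rec X. (a.(0 + 0))\{b} + a.X :: =a=> m0, =a=> m1
  m1 = (0 + 0)\{b} :: stopped
Reachable graph of Q (3 states):
  n0 = (a.(0 + 0))\{b} + a.(rec X. (a.(0 + 0))\{b} + a.X) :: =a=> n1, =a=> n2
  n1 = (0 + 0)\{b} :: stopped
  n2 = rec X. (a.(0 + 0))\{b} + a.X :: =a=> n1, =a=> n2
Partition-refinement fixed point:
  B0 = {m0, n0, n2}
  B1 = {m1, n1}
m0 ∈ B0, n0 ∈ B0 → same block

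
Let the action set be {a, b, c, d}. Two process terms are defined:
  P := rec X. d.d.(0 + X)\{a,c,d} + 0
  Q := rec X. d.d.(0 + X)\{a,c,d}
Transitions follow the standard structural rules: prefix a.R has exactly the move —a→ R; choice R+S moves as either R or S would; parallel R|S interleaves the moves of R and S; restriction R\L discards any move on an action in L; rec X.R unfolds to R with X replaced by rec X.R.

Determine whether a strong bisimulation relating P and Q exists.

P ~ Q

P's transition system — 3 states:
  s0 = rec X. d.d.(0 + X)\{a,c,d} + 0 ⊢ -d-> s1
  s1 = d.(0 + (rec X. d.d.(0 + X)\{a,c,d} + 0))\{a,c,d} ⊢ -d-> s2
  s2 = (0 + (rec X. d.d.(0 + X)\{a,c,d} + 0))\{a,c,d} ⊢ stopped
Q's transition system — 3 states:
  t0 = rec X. d.d.(0 + X)\{a,c,d} ⊢ -d-> t1
  t1 = d.(0 + (rec X. d.d.(0 + X)\{a,c,d}))\{a,c,d} ⊢ -d-> t2
  t2 = (0 + (rec X. d.d.(0 + X)\{a,c,d}))\{a,c,d} ⊢ stopped
Coarsest stable partition (strong bisimilarity classes):
  B0 = {s0, t0}
  B1 = {s1, t1}
  B2 = {s2, t2}
s0 ∈ B0, t0 ∈ B0 → same block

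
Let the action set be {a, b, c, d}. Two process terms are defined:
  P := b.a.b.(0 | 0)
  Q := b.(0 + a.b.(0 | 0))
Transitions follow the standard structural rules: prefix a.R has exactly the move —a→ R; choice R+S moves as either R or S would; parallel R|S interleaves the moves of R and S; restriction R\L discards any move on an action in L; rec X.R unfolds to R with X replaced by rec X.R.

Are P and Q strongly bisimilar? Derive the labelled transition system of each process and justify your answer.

P's transition system — 4 states:
  u0 = b.a.b.(0 | 0) → —b→ u1
  u1 = a.b.(0 | 0) → —a→ u2
  u2 = b.(0 | 0) → —b→ u3
  u3 = 0 | 0 → ∅
Q's transition system — 4 states:
  v0 = b.(0 + a.b.(0 | 0)) → —b→ v1
  v1 = 0 + a.b.(0 | 0) → —a→ v2
  v2 = b.(0 | 0) → —b→ v3
  v3 = 0 | 0 → ∅
Coarsest stable partition (strong bisimilarity classes):
  B0 = {u0, v0}
  B1 = {u1, v1}
  B2 = {u2, v2}
  B3 = {u3, v3}
u0 ∈ B0, v0 ∈ B0 → same block

P ~ Q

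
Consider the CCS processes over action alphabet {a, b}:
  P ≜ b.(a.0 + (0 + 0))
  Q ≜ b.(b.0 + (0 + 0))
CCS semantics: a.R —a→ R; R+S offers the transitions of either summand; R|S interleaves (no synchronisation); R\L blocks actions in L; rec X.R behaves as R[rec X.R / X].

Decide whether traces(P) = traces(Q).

NO — witness ⟨ba⟩

LTS(P): 3 reachable states
  u0 = b.(a.0 + (0 + 0)) ⊢ ··b··> u1
  u1 = a.0 + (0 + 0) ⊢ ··a··> u2
  u2 = 0 ⊢ ∅
LTS(Q): 3 reachable states
  v0 = b.(b.0 + (0 + 0)) ⊢ ··b··> v1
  v1 = b.0 + (0 + 0) ⊢ ··b··> v2
  v2 = 0 ⊢ ∅
Run σ = ⟨ba⟩ on P: start {u0}
  [1] b ⇒ {u1}
  [2] a ⇒ {u2}
  ✓ P
Run σ = ⟨ba⟩ on Q: start {v0}
  [1] b ⇒ {v1}
  [2] a ⇒ ∅  — Q cannot continue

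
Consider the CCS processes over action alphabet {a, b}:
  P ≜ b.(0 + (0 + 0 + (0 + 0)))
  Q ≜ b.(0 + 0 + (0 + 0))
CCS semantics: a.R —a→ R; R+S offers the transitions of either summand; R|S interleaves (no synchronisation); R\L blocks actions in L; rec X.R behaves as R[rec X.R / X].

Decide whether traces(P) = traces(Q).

traces(P) = traces(Q)

LTS(P): 2 reachable states
  u0 = b.(0 + (0 + 0 + (0 + 0))) has moves ··b··> u1
  u1 = 0 + (0 + 0 + (0 + 0)) has moves ∅
LTS(Q): 2 reachable states
  v0 = b.(0 + 0 + (0 + 0)) has moves ··b··> v1
  v1 = 0 + 0 + (0 + 0) has moves ∅
Partition-refinement fixed point:
  B0 = {u0, v0}
  B1 = {u1, v1}
u0 ∈ B0, v0 ∈ B0 → same block
Bisimilar ⇒ trace-equivalent.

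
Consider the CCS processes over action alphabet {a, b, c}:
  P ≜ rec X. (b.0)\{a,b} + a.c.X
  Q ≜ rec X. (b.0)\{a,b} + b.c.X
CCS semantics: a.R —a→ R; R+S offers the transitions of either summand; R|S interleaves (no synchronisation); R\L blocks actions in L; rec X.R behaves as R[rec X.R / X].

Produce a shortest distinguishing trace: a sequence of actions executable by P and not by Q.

a

P's transition system — 2 states:
  u0 = rec X. (b.0)\{a,b} + a.c.X | --a--▸ u1
  u1 = c.(rec X. (b.0)\{a,b} + a.c.X) | --c--▸ u0
Q's transition system — 2 states:
  v0 = rec X. (b.0)\{a,b} + b.c.X | --b--▸ v1
  v1 = c.(rec X. (b.0)\{a,b} + b.c.X) | --c--▸ v0
Run σ = ⟨a⟩ on P: start {u0}
  after a @ step 1: {u1}
  — P admits the full trace.
Run σ = ⟨a⟩ on Q: start {v0}
  after a @ step 1: ∅ (Q stuck)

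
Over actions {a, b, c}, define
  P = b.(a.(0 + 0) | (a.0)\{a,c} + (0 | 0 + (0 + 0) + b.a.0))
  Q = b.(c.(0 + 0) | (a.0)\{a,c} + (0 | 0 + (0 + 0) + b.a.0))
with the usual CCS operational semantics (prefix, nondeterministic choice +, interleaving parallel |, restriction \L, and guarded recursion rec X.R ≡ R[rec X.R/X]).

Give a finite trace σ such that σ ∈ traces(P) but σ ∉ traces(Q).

LTS(P): 5 reachable states
  u0 = b.(a.(0 + 0) | (a.0)\{a,c} + (0 | 0 + (0 + 0) + b.a.0)) → ··b··> u1
  u1 = a.(0 + 0) | (a.0)\{a,c} + (0 | 0 + (0 + 0) + b.a.0) → ··a··> u2, ··b··> u3
  u2 = (0 + 0) | (a.0)\{a,c} → stopped
  u3 = a.0 → ··a··> u4
  u4 = 0 → stopped
LTS(Q): 5 reachable states
  v0 = b.(c.(0 + 0) | (a.0)\{a,c} + (0 | 0 + (0 + 0) + b.a.0)) → ··b··> v1
  v1 = c.(0 + 0) | (a.0)\{a,c} + (0 | 0 + (0 + 0) + b.a.0) → ··b··> v2, ··c··> v3
  v2 = a.0 → ··a··> v4
  v3 = (0 + 0) | (a.0)\{a,c} → stopped
  v4 = 0 → stopped
Executing ba from P (initial set {u0}):
  [1] b ⇒ {u1}
  [2] a ⇒ {u2}
  P completes σ.
Executing ba from Q (initial set {v0}):
  [1] b ⇒ {v1}
  [2] a ⇒ no successor for Q

ba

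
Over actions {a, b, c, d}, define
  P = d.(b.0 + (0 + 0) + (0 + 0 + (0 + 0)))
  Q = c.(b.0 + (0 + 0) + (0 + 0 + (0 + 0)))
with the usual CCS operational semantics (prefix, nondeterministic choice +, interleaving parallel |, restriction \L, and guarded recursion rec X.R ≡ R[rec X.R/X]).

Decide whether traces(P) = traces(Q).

trace-distinct — witness ⟨d⟩

P's transition system — 3 states:
  u0 = d.(b.0 + (0 + 0) + (0 + 0 + (0 + 0))) :: ··d··> u1
  u1 = b.0 + (0 + 0) + (0 + 0 + (0 + 0)) :: ··b··> u2
  u2 = 0 :: ∅
Q's transition system — 3 states:
  v0 = c.(b.0 + (0 + 0) + (0 + 0 + (0 + 0))) :: ··c··> v1
  v1 = b.0 + (0 + 0) + (0 + 0 + (0 + 0)) :: ··b··> v2
  v2 = 0 :: ∅
Trace ⟨d⟩ through P, begin at {u0}:
  step 1 (d): {u1}
  ✓ P
Trace ⟨d⟩ through Q, begin at {v0}:
  step 1 (d): no successor for Q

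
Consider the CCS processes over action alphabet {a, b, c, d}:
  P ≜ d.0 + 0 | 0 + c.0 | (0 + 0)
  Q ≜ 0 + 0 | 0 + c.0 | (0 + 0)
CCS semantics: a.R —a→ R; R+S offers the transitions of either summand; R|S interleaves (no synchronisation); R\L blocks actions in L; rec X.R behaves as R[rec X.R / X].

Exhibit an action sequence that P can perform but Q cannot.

Reachable graph of P (3 states):
  u0 = d.0 + 0 | 0 + c.0 | (0 + 0) has moves =c=> u1, =d=> u2
  u1 = 0 | (0 + 0) has moves deadlocked
  u2 = 0 has moves deadlocked
Reachable graph of Q (2 states):
  v0 = 0 + 0 | 0 + c.0 | (0 + 0) has moves =c=> v1
  v1 = 0 | (0 + 0) has moves deadlocked
Executing d from P (initial set {u0}):
  step 1 (d): {u2}
  — P admits the full trace.
Executing d from Q (initial set {v0}):
  step 1 (d): ∅ (Q stuck)

d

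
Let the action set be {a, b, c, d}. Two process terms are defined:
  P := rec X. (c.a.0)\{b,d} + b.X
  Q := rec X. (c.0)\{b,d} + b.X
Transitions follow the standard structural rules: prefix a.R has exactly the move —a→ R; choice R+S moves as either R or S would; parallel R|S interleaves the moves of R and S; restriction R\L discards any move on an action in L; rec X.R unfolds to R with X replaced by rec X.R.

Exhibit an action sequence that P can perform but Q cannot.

ca

Reachable graph of P (3 states):
  u0 = rec X. (c.a.0)\{b,d} + b.X | —b→ u0, —c→ u1
  u1 = (a.0)\{b,d} | —a→ u2
  u2 = 0\{b,d} | stopped
Reachable graph of Q (2 states):
  v0 = rec X. (c.0)\{b,d} + b.X | —b→ v0, —c→ v1
  v1 = 0\{b,d} | stopped
Executing ca from P (initial set {u0}):
  step 1 (c): {u1}
  step 2 (a): {u2}
  ✓ P
Executing ca from Q (initial set {v0}):
  step 1 (c): {v1}
  step 2 (a): ∅ (Q stuck)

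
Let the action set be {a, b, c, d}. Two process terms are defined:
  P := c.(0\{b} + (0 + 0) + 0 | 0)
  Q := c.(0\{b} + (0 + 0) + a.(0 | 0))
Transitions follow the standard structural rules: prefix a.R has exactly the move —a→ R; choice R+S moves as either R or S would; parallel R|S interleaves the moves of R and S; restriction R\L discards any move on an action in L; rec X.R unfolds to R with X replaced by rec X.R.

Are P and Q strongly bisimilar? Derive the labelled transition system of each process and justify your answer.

NO

P's transition system — 2 states:
  m0 = c.(0\{b} + (0 + 0) + 0 | 0) :: ··c··> m1
  m1 = 0\{b} + (0 + 0) + 0 | 0 :: ·
Q's transition system — 3 states:
  n0 = c.(0\{b} + (0 + 0) + a.(0 | 0)) :: ··c··> n1
  n1 = 0\{b} + (0 + 0) + a.(0 | 0) :: ··a··> n2
  n2 = 0 | 0 :: ·
Partition-refinement fixed point:
  B0 = {m0}
  B1 = {m1, n2}
  B2 = {n0}
  B3 = {n1}
m0 ∈ B0, n0 ∈ B2 → different blocks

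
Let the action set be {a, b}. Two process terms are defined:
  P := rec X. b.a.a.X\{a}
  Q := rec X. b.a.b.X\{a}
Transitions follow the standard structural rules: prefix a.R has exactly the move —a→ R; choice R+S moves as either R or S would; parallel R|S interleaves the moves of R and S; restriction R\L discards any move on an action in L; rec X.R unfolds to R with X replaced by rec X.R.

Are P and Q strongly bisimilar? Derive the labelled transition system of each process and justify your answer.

LTS(P): 5 reachable states
  m0 = rec X. b.a.a.X\{a} → =b=> m1
  m1 = a.a.(rec X. b.a.a.X\{a})\{a} → =a=> m2
  m2 = a.(rec X. b.a.a.X\{a})\{a} → =a=> m3
  m3 = (rec X. b.a.a.X\{a})\{a} → =b=> m4
  m4 = (a.a.(rec X. b.a.a.X\{a})\{a})\{a} → ·
LTS(Q): 5 reachable states
  n0 = rec X. b.a.b.X\{a} → =b=> n1
  n1 = a.b.(rec X. b.a.b.X\{a})\{a} → =a=> n2
  n2 = b.(rec X. b.a.b.X\{a})\{a} → =b=> n3
  n3 = (rec X. b.a.b.X\{a})\{a} → =b=> n4
  n4 = (a.b.(rec X. b.a.b.X\{a})\{a})\{a} → ·
Partition-refinement fixed point:
  B0 = {m0}
  B1 = {m1}
  B2 = {m2}
  B3 = {m3, n3}
  B4 = {m4, n4}
  B5 = {n0}
  B6 = {n1}
  B7 = {n2}
m0 ∈ B0, n0 ∈ B5 → different blocks

not bisimilar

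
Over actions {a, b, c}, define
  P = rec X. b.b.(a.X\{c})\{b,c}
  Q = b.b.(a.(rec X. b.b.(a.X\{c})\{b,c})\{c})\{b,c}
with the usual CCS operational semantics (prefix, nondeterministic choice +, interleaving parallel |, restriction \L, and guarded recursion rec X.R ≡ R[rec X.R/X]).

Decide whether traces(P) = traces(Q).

P's transition system — 4 states:
  p0 = rec X. b.b.(a.X\{c})\{b,c} ⊢ =b=> p1
  p1 = b.(a.(rec X. b.b.(a.X\{c})\{b,c})\{c})\{b,c} ⊢ =b=> p2
  p2 = (a.(rec X. b.b.(a.X\{c})\{b,c})\{c})\{b,c} ⊢ =a=> p3
  p3 = (rec X. b.b.(a.X\{c})\{b,c})\{c}\{b,c} ⊢ ·
Q's transition system — 4 states:
  q0 = b.b.(a.(rec X. b.b.(a.X\{c})\{b,c})\{c})\{b,c} ⊢ =b=> q1
  q1 = b.(a.(rec X. b.b.(a.X\{c})\{b,c})\{c})\{b,c} ⊢ =b=> q2
  q2 = (a.(rec X. b.b.(a.X\{c})\{b,c})\{c})\{b,c} ⊢ =a=> q3
  q3 = (rec X. b.b.(a.X\{c})\{b,c})\{c}\{b,c} ⊢ ·
Bisimilarity quotient blocks:
  B0 = {p0, q0}
  B1 = {p1, q1}
  B2 = {p2, q2}
  B3 = {p3, q3}
p0 ∈ B0, q0 ∈ B0 → same block
Bisimilar ⇒ trace-equivalent.

traces(P) = traces(Q)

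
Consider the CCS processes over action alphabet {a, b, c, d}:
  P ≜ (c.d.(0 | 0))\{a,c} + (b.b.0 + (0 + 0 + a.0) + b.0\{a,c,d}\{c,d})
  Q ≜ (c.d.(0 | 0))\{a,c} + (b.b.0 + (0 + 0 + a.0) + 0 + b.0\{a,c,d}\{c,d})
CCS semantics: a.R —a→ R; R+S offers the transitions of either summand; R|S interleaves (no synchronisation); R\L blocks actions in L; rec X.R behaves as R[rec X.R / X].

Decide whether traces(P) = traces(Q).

Reachable graph of P (4 states):
  m0 = (c.d.(0 | 0))\{a,c} + (b.b.0 + (0 + 0 + a.0) + b.0\{a,c,d}\{c,d}) ⊢ =a=> m1, =b=> m2, =b=> m3
  m1 = 0 ⊢ ·
  m2 = 0\{a,c,d}\{c,d} ⊢ ·
  m3 = b.0 ⊢ =b=> m1
Reachable graph of Q (4 states):
  n0 = (c.d.(0 | 0))\{a,c} + (b.b.0 + (0 + 0 + a.0) + 0 + b.0\{a,c,d}\{c,d}) ⊢ =a=> n1, =b=> n2, =b=> n3
  n1 = 0 ⊢ ·
  n2 = 0\{a,c,d}\{c,d} ⊢ ·
  n3 = b.0 ⊢ =b=> n1
Coarsest stable partition (strong bisimilarity classes):
  B0 = {m0, n0}
  B1 = {m1, m2, n1, n2}
  B2 = {m3, n3}
m0 ∈ B0, n0 ∈ B0 → same block
Bisimilar ⇒ trace-equivalent.

traces(P) = traces(Q)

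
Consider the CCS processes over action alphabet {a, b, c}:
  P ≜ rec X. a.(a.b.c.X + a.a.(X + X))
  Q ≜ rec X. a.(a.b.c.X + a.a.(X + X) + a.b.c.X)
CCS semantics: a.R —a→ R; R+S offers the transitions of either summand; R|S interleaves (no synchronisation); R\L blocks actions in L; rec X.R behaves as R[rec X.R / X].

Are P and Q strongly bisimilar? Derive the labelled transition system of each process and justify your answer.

P's transition system — 6 states:
  u0 = rec X. a.(a.b.c.X + a.a.(X + X)) → —a→ u1
  u1 = a.b.c.(rec X. a.(a.b.c.X + a.a.(X + X))) + a.a.((rec X. a.(a.b.c.X + a.a.(X + X))) + (rec X. a.(a.b.c.X + a.a.(X + X)))) → —a→ u2, —a→ u3
  u2 = a.((rec X. a.(a.b.c.X + a.a.(X + X))) + (rec X. a.(a.b.c.X + a.a.(X + X)))) → —a→ u4
  u3 = b.c.(rec X. a.(a.b.c.X + a.a.(X + X))) → —b→ u5
  u4 = (rec X. a.(a.b.c.X + a.a.(X + X))) + (rec X. a.(a.b.c.X + a.a.(X + X))) → —a→ u1
  u5 = c.(rec X. a.(a.b.c.X + a.a.(X + X))) → —c→ u0
Q's transition system — 6 states:
  v0 = rec X. a.(a.b.c.X + a.a.(X + X) + a.b.c.X) → —a→ v1
  v1 = a.b.c.(rec X. a.(a.b.c.X + a.a.(X + X) + a.b.c.X)) + a.a.((rec X. a.(a.b.c.X + a.a.(X + X) + a.b.c.X)) + (rec X. a.(a.b.c.X + a.a.(X + X) + a.b.c.X))) + a.b.c.(rec X. a.(a.b.c.X + a.a.(X + X) + a.b.c.X)) → —a→ v2, —a→ v3
  v2 = a.((rec X. a.(a.b.c.X + a.a.(X + X) + a.b.c.X)) + (rec X. a.(a.b.c.X + a.a.(X + X) + a.b.c.X))) → —a→ v4
  v3 = b.c.(rec X. a.(a.b.c.X + a.a.(X + X) + a.b.c.X)) → —b→ v5
  v4 = (rec X. a.(a.b.c.X + a.a.(X + X) + a.b.c.X)) + (rec X. a.(a.b.c.X + a.a.(X + X) + a.b.c.X)) → —a→ v1
  v5 = c.(rec X. a.(a.b.c.X + a.a.(X + X) + a.b.c.X)) → —c→ v0
Coarsest stable partition (strong bisimilarity classes):
  B0 = {u0, u4, v0, v4}
  B1 = {u1, v1}
  B2 = {u3, v3}
  B3 = {u5, v5}
  B4 = {u2, v2}
u0 ∈ B0, v0 ∈ B0 → same block

YES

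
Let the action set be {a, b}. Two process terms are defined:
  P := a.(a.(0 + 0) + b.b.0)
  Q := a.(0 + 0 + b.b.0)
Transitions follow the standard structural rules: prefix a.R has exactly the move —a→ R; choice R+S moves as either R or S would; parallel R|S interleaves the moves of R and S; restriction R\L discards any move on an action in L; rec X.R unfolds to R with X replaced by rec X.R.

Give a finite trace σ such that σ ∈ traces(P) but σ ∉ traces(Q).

aa

LTS(P): 5 reachable states
  s0 = a.(a.(0 + 0) + b.b.0) :: ··a··> s1
  s1 = a.(0 + 0) + b.b.0 :: ··a··> s2, ··b··> s3
  s2 = 0 + 0 :: ∅
  s3 = b.0 :: ··b··> s4
  s4 = 0 :: ∅
LTS(Q): 4 reachable states
  t0 = a.(0 + 0 + b.b.0) :: ··a··> t1
  t1 = 0 + 0 + b.b.0 :: ··b··> t2
  t2 = b.0 :: ··b··> t3
  t3 = 0 :: ∅
Trace ⟨aa⟩ through P, begin at {s0}:
  after a @ step 1: {s1}
  after a @ step 2: {s2}
  P completes σ.
Trace ⟨aa⟩ through Q, begin at {t0}:
  after a @ step 1: {t1}
  after a @ step 2: ∅  — Q cannot continue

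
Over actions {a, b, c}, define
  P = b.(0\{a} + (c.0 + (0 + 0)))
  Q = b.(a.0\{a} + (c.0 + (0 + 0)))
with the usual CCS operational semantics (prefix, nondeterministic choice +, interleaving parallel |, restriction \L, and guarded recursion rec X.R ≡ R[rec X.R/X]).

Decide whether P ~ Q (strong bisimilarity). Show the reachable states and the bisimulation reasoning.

P ≁ Q

Reachable graph of P (3 states):
  m0 = b.(0\{a} + (c.0 + (0 + 0))) | —b→ m1
  m1 = 0\{a} + (c.0 + (0 + 0)) | —c→ m2
  m2 = 0 | (no moves)
Reachable graph of Q (4 states):
  n0 = b.(a.0\{a} + (c.0 + (0 + 0))) | —b→ n1
  n1 = a.0\{a} + (c.0 + (0 + 0)) | —a→ n2, —c→ n3
  n2 = 0\{a} | (no moves)
  n3 = 0 | (no moves)
Partition-refinement fixed point:
  B0 = {m0}
  B1 = {m1}
  B2 = {m2, n2, n3}
  B3 = {n0}
  B4 = {n1}
m0 ∈ B0, n0 ∈ B3 → different blocks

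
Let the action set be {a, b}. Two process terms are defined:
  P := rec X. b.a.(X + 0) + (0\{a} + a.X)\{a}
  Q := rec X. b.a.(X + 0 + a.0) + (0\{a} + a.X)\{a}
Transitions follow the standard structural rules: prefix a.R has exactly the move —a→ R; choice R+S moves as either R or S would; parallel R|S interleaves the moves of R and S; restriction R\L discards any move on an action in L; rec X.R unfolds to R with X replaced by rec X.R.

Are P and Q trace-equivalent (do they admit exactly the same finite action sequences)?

Reachable graph of P (3 states):
  m0 = rec X. b.a.(X + 0) + (0\{a} + a.X)\{a} | ··b··> m1
  m1 = a.((rec X. b.a.(X + 0) + (0\{a} + a.X)\{a}) + 0) | ··a··> m2
  m2 = (rec X. b.a.(X + 0) + (0\{a} + a.X)\{a}) + 0 | ··b··> m1
Reachable graph of Q (4 states):
  n0 = rec X. b.a.(X + 0 + a.0) + (0\{a} + a.X)\{a} | ··b··> n1
  n1 = a.((rec X. b.a.(X + 0 + a.0) + (0\{a} + a.X)\{a}) + 0 + a.0) | ··a··> n2
  n2 = (rec X. b.a.(X + 0 + a.0) + (0\{a} + a.X)\{a}) + 0 + a.0 | ··a··> n3, ··b··> n1
  n3 = 0 | ∅
Executing baa from Q (initial set {n0}):
  step 1 (b): {n1}
  step 2 (a): {n2}
  step 3 (a): {n3}
  ✓ Q
Executing baa from P (initial set {m0}):
  step 1 (b): {m1}
  step 2 (a): {m2}
  step 3 (a): ∅  — P cannot continue

traces(P) ≠ traces(Q) — witness ⟨baa⟩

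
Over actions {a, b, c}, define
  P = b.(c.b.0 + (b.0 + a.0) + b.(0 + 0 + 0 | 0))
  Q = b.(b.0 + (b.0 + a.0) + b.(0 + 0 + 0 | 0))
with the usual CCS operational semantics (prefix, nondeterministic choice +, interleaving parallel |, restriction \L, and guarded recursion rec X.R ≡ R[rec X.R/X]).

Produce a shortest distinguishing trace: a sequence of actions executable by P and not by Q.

bc

LTS(P): 5 reachable states
  s0 = b.(c.b.0 + (b.0 + a.0) + b.(0 + 0 + 0 | 0)) | --b--▸ s1
  s1 = c.b.0 + (b.0 + a.0) + b.(0 + 0 + 0 | 0) | --a--▸ s2, --b--▸ s2, --b--▸ s3, --c--▸ s4
  s2 = 0 | ·
  s3 = 0 + 0 + 0 | 0 | ·
  s4 = b.0 | --b--▸ s2
LTS(Q): 4 reachable states
  t0 = b.(b.0 + (b.0 + a.0) + b.(0 + 0 + 0 | 0)) | --b--▸ t1
  t1 = b.0 + (b.0 + a.0) + b.(0 + 0 + 0 | 0) | --a--▸ t2, --b--▸ t2, --b--▸ t3
  t2 = 0 | ·
  t3 = 0 + 0 + 0 | 0 | ·
Trace ⟨bc⟩ through P, begin at {s0}:
  step 1 (b): {s1}
  step 2 (c): {s4}
  P completes σ.
Trace ⟨bc⟩ through Q, begin at {t0}:
  step 1 (b): {t1}
  step 2 (c): ∅ (Q stuck)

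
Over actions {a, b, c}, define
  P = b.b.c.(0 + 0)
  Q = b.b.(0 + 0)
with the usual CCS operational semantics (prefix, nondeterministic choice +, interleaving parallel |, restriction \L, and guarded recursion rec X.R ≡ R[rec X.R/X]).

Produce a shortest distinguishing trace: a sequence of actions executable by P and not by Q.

bbc

Reachable graph of P (4 states):
  u0 = b.b.c.(0 + 0) | ··b··> u1
  u1 = b.c.(0 + 0) | ··b··> u2
  u2 = c.(0 + 0) | ··c··> u3
  u3 = 0 + 0 | ∅
Reachable graph of Q (3 states):
  v0 = b.b.(0 + 0) | ··b··> v1
  v1 = b.(0 + 0) | ··b··> v2
  v2 = 0 + 0 | ∅
Trace ⟨bbc⟩ through P, begin at {u0}:
  after b @ step 1: {u1}
  after b @ step 2: {u2}
  after c @ step 3: {u3}
  — P admits the full trace.
Trace ⟨bbc⟩ through Q, begin at {v0}:
  after b @ step 1: {v1}
  after b @ step 2: {v2}
  after c @ step 3: ∅ (Q stuck)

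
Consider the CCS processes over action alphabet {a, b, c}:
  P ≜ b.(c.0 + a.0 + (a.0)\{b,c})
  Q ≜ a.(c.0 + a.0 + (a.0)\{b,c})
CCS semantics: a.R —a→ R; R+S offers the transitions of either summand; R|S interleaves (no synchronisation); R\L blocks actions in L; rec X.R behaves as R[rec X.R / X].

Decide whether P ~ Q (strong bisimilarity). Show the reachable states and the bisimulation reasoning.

LTS(P): 4 reachable states
  p0 = b.(c.0 + a.0 + (a.0)\{b,c}) :: --b--▸ p1
  p1 = c.0 + a.0 + (a.0)\{b,c} :: --a--▸ p2, --a--▸ p3, --c--▸ p2
  p2 = 0 :: stopped
  p3 = 0\{b,c} :: stopped
LTS(Q): 4 reachable states
  q0 = a.(c.0 + a.0 + (a.0)\{b,c}) :: --a--▸ q1
  q1 = c.0 + a.0 + (a.0)\{b,c} :: --a--▸ q2, --a--▸ q3, --c--▸ q2
  q2 = 0 :: stopped
  q3 = 0\{b,c} :: stopped
Coarsest stable partition (strong bisimilarity classes):
  B0 = {p0}
  B1 = {p1, q1}
  B2 = {p2, p3, q2, q3}
  B3 = {q0}
p0 ∈ B0, q0 ∈ B3 → different blocks

not bisimilar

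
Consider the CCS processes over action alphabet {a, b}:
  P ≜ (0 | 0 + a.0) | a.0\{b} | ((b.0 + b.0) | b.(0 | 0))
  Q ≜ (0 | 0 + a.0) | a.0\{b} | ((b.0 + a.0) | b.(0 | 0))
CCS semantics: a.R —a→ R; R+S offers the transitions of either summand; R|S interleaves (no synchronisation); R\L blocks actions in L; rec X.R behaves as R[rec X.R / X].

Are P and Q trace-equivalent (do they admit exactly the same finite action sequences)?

NO — witness ⟨aaa⟩

P's transition system — 16 states:
  u0 = (0 | 0 + a.0) | a.0\{b} | ((b.0 + b.0) | b.(0 | 0)) has moves ··a··> u1, ··a··> u2, ··b··> u3, ··b··> u4
  u1 = (0 | 0 + a.0) | 0\{b} | ((b.0 + b.0) | b.(0 | 0)) has moves ··a··> u5, ··b··> u6, ··b··> u7
  u2 = 0 | a.0\{b} | ((b.0 + b.0) | b.(0 | 0)) has moves ··a··> u5, ··b··> u8, ··b··> u9
  u3 = (0 | 0 + a.0) | a.0\{b} | ((b.0 + b.0) | (0 | 0)) has moves ··a··> u6, ··a··> u8, ··b··> u10
  u4 = (0 | 0 + a.0) | a.0\{b} | (0 | b.(0 | 0)) has moves ··a··> u7, ··a··> u9, ··b··> u10
  u5 = 0 | 0\{b} | ((b.0 + b.0) | b.(0 | 0)) has moves ··b··> u11, ··b··> u12
  u6 = (0 | 0 + a.0) | 0\{b} | ((b.0 + b.0) | (0 | 0)) has moves ··a··> u11, ··b··> u13
  u7 = (0 | 0 + a.0) | 0\{b} | (0 | b.(0 | 0)) has moves ··a··> u12, ··b··> u13
  u8 = 0 | a.0\{b} | ((b.0 + b.0) | (0 | 0)) has moves ··a··> u11, ··b··> u14
  u9 = 0 | a.0\{b} | (0 | b.(0 | 0)) has moves ··a··> u12, ··b··> u14
  u10 = (0 | 0 + a.0) | a.0\{b} | (0 | (0 | 0)) has moves ··a··> u13, ··a··> u14
  u11 = 0 | 0\{b} | ((b.0 + b.0) | (0 | 0)) has moves ··b··> u15
  u12 = 0 | 0\{b} | (0 | b.(0 | 0)) has moves ··b··> u15
  u13 = (0 | 0 + a.0) | 0\{b} | (0 | (0 | 0)) has moves ··a··> u15
  u14 = 0 | a.0\{b} | (0 | (0 | 0)) has moves ··a··> u15
  u15 = 0 | 0\{b} | (0 | (0 | 0)) has moves stopped
Q's transition system — 16 states:
  v0 = (0 | 0 + a.0) | a.0\{b} | ((b.0 + a.0) | b.(0 | 0)) has moves ··a··> v1, ··a··> v2, ··a··> v3, ··b··> v2, ··b··> v4
  v1 = (0 | 0 + a.0) | 0\{b} | ((b.0 + a.0) | b.(0 | 0)) has moves ··a··> v5, ··a··> v6, ··b··> v5, ··b··> v7
  v2 = (0 | 0 + a.0) | a.0\{b} | (0 | b.(0 | 0)) has moves ··a··> v5, ··a··> v8, ··b··> v9
  v3 = 0 | a.0\{b} | ((b.0 + a.0) | b.(0 | 0)) has moves ··a··> v6, ··a··> v8, ··b··> v10, ··b··> v8
  v4 = (0 | 0 + a.0) | a.0\{b} | ((b.0 + a.0) | (0 | 0)) has moves ··a··> v10, ··a··> v7, ··a··> v9, ··b··> v9
  v5 = (0 | 0 + a.0) | 0\{b} | (0 | b.(0 | 0)) has moves ··a··> v11, ··b··> v12
  v6 = 0 | 0\{b} | ((b.0 + a.0) | b.(0 | 0)) has moves ··a··> v11, ··b··> v11, ··b··> v13
  v7 = (0 | 0 + a.0) | 0\{b} | ((b.0 + a.0) | (0 | 0)) has moves ··a··> v12, ··a··> v13, ··b··> v12
  v8 = 0 | a.0\{b} | (0 | b.(0 | 0)) has moves ··a··> v11, ··b··> v14
  v9 = (0 | 0 + a.0) | a.0\{b} | (0 | (0 | 0)) has moves ··a··> v12, ··a··> v14
  v10 = 0 | a.0\{b} | ((b.0 + a.0) | (0 | 0)) has moves ··a··> v13, ··a··> v14, ··b··> v14
  v11 = 0 | 0\{b} | (0 | b.(0 | 0)) has moves ··b··> v15
  v12 = (0 | 0 + a.0) | 0\{b} | (0 | (0 | 0)) has moves ··a··> v15
  v13 = 0 | 0\{b} | ((b.0 + a.0) | (0 | 0)) has moves ··a··> v15, ··b··> v15
  v14 = 0 | a.0\{b} | (0 | (0 | 0)) has moves ··a··> v15
  v15 = 0 | 0\{b} | (0 | (0 | 0)) has moves stopped
Executing aaa from Q (initial set {v0}):
  [1] a ⇒ {v1, v2, v3}
  [2] a ⇒ {v5, v6, v8}
  [3] a ⇒ {v11}
  Q completes σ.
Executing aaa from P (initial set {u0}):
  [1] a ⇒ {u1, u2}
  [2] a ⇒ {u5}
  [3] a ⇒ ∅ (P stuck)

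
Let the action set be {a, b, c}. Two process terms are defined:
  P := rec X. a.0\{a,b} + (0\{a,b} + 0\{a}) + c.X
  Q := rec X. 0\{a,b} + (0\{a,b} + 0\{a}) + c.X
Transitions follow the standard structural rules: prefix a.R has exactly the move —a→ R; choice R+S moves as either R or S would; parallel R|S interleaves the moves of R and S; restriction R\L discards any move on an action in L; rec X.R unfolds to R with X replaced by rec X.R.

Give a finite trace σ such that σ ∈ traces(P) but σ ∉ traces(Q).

a

P's transition system — 2 states:
  s0 = rec X. a.0\{a,b} + (0\{a,b} + 0\{a}) + c.X :: -a-> s1, -c-> s0
  s1 = 0\{a,b} :: stopped
Q's transition system — 1 states:
  t0 = rec X. 0\{a,b} + (0\{a,b} + 0\{a}) + c.X :: -c-> t0
Run σ = ⟨a⟩ on P: start {s0}
  after a @ step 1: {s1}
  ✓ P
Run σ = ⟨a⟩ on Q: start {t0}
  after a @ step 1: ∅ (Q stuck)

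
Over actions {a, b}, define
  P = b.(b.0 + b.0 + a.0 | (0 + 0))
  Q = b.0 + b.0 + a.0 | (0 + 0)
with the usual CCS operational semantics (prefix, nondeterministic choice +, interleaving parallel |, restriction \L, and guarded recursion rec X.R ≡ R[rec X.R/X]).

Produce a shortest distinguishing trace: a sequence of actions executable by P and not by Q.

ba

LTS(P): 4 reachable states
  u0 = b.(b.0 + b.0 + a.0 | (0 + 0)) | -b-> u1
  u1 = b.0 + b.0 + a.0 | (0 + 0) | -a-> u2, -b-> u3
  u2 = 0 | (0 + 0) | ·
  u3 = 0 | ·
LTS(Q): 3 reachable states
  v0 = b.0 + b.0 + a.0 | (0 + 0) | -a-> v1, -b-> v2
  v1 = 0 | (0 + 0) | ·
  v2 = 0 | ·
Trace ⟨ba⟩ through P, begin at {u0}:
  [1] b ⇒ {u1}
  [2] a ⇒ {u2}
  ✓ P
Trace ⟨ba⟩ through Q, begin at {v0}:
  [1] b ⇒ {v2}
  [2] a ⇒ no successor for Q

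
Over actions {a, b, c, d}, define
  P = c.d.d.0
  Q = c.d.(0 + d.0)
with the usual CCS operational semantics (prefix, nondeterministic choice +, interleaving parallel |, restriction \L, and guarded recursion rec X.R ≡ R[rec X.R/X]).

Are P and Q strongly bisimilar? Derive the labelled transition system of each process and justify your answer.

LTS(P): 4 reachable states
  s0 = c.d.d.0 ⊢ --c--▸ s1
  s1 = d.d.0 ⊢ --d--▸ s2
  s2 = d.0 ⊢ --d--▸ s3
  s3 = 0 ⊢ ·
LTS(Q): 4 reachable states
  t0 = c.d.(0 + d.0) ⊢ --c--▸ t1
  t1 = d.(0 + d.0) ⊢ --d--▸ t2
  t2 = 0 + d.0 ⊢ --d--▸ t3
  t3 = 0 ⊢ ·
Coarsest stable partition (strong bisimilarity classes):
  B0 = {s0, t0}
  B1 = {s1, t1}
  B2 = {s2, t2}
  B3 = {s3, t3}
s0 ∈ B0, t0 ∈ B0 → same block

YES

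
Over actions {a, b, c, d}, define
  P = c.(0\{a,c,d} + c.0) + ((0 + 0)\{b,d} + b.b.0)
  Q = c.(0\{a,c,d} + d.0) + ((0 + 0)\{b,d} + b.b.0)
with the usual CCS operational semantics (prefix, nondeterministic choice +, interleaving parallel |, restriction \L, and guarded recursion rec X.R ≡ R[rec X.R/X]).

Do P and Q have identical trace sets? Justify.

trace-distinct — witness ⟨cc⟩

LTS(P): 4 reachable states
  s0 = c.(0\{a,c,d} + c.0) + ((0 + 0)\{b,d} + b.b.0) has moves —b→ s1, —c→ s2
  s1 = b.0 has moves —b→ s3
  s2 = 0\{a,c,d} + c.0 has moves —c→ s3
  s3 = 0 has moves deadlocked
LTS(Q): 4 reachable states
  t0 = c.(0\{a,c,d} + d.0) + ((0 + 0)\{b,d} + b.b.0) has moves —b→ t1, —c→ t2
  t1 = b.0 has moves —b→ t3
  t2 = 0\{a,c,d} + d.0 has moves —d→ t3
  t3 = 0 has moves deadlocked
Trace ⟨cc⟩ through P, begin at {s0}:
  step 1 (c): {s2}
  step 2 (c): {s3}
  ✓ P
Trace ⟨cc⟩ through Q, begin at {t0}:
  step 1 (c): {t2}
  step 2 (c): ∅  — Q cannot continue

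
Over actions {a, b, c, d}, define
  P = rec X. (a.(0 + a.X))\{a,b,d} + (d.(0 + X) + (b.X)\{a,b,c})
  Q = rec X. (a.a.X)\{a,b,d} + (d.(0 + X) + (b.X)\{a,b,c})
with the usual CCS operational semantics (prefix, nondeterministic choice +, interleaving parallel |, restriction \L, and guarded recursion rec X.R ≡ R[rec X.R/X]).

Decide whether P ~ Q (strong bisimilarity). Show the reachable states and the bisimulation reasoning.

Reachable graph of P (2 states):
  m0 = rec X. (a.(0 + a.X))\{a,b,d} + (d.(0 + X) + (b.X)\{a,b,c}) | --d--▸ m1
  m1 = 0 + (rec X. (a.(0 + a.X))\{a,b,d} + (d.(0 + X) + (b.X)\{a,b,c})) | --d--▸ m1
Reachable graph of Q (2 states):
  n0 = rec X. (a.a.X)\{a,b,d} + (d.(0 + X) + (b.X)\{a,b,c}) | --d--▸ n1
  n1 = 0 + (rec X. (a.a.X)\{a,b,d} + (d.(0 + X) + (b.X)\{a,b,c})) | --d--▸ n1
Coarsest stable partition (strong bisimilarity classes):
  B0 = {m0, m1, n0, n1}
m0 ∈ B0, n0 ∈ B0 → same block

bisimilar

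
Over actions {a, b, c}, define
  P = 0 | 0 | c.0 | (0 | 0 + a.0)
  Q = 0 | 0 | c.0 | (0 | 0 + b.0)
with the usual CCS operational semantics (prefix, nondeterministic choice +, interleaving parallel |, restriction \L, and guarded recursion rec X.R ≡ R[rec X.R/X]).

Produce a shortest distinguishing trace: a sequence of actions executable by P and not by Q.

a

P's transition system — 4 states:
  u0 = 0 | 0 | c.0 | (0 | 0 + a.0) ⊢ =a=> u1, =c=> u2
  u1 = 0 | 0 | c.0 | 0 ⊢ =c=> u3
  u2 = 0 | 0 | 0 | (0 | 0 + a.0) ⊢ =a=> u3
  u3 = 0 | 0 | 0 | 0 ⊢ (no moves)
Q's transition system — 4 states:
  v0 = 0 | 0 | c.0 | (0 | 0 + b.0) ⊢ =b=> v1, =c=> v2
  v1 = 0 | 0 | c.0 | 0 ⊢ =c=> v3
  v2 = 0 | 0 | 0 | (0 | 0 + b.0) ⊢ =b=> v3
  v3 = 0 | 0 | 0 | 0 ⊢ (no moves)
Executing a from P (initial set {u0}):
  step 1 (a): {u1}
  — P admits the full trace.
Executing a from Q (initial set {v0}):
  step 1 (a): no successor for Q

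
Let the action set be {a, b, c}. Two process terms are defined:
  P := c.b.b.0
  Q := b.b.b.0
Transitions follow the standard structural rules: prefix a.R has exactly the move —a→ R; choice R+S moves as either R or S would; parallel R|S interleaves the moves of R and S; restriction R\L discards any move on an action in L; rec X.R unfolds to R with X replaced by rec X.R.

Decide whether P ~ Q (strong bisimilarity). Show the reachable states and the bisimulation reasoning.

NO

P's transition system — 4 states:
  m0 = c.b.b.0 | =c=> m1
  m1 = b.b.0 | =b=> m2
  m2 = b.0 | =b=> m3
  m3 = 0 | deadlocked
Q's transition system — 4 states:
  n0 = b.b.b.0 | =b=> n1
  n1 = b.b.0 | =b=> n2
  n2 = b.0 | =b=> n3
  n3 = 0 | deadlocked
Coarsest stable partition (strong bisimilarity classes):
  B0 = {m0}
  B1 = {m1, n1}
  B2 = {m2, n2}
  B3 = {m3, n3}
  B4 = {n0}
m0 ∈ B0, n0 ∈ B4 → different blocks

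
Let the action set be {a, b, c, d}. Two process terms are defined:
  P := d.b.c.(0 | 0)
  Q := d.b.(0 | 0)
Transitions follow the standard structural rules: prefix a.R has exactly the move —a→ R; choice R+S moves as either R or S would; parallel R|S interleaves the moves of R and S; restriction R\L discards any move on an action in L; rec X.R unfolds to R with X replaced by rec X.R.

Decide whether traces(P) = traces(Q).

trace-distinct — witness ⟨dbc⟩

Reachable graph of P (4 states):
  u0 = d.b.c.(0 | 0) ⊢ —d→ u1
  u1 = b.c.(0 | 0) ⊢ —b→ u2
  u2 = c.(0 | 0) ⊢ —c→ u3
  u3 = 0 | 0 ⊢ deadlocked
Reachable graph of Q (3 states):
  v0 = d.b.(0 | 0) ⊢ —d→ v1
  v1 = b.(0 | 0) ⊢ —b→ v2
  v2 = 0 | 0 ⊢ deadlocked
Trace ⟨dbc⟩ through P, begin at {u0}:
  step 1 (d): {u1}
  step 2 (b): {u2}
  step 3 (c): {u3}
  — P admits the full trace.
Trace ⟨dbc⟩ through Q, begin at {v0}:
  step 1 (d): {v1}
  step 2 (b): {v2}
  step 3 (c): no successor for Q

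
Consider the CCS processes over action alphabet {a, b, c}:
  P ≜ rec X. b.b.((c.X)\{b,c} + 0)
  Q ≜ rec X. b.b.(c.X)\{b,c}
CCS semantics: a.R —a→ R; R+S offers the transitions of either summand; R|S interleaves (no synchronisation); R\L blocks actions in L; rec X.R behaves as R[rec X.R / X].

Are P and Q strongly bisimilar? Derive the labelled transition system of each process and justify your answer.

Reachable graph of P (3 states):
  p0 = rec X. b.b.((c.X)\{b,c} + 0) :: —b→ p1
  p1 = b.((c.(rec X. b.b.((c.X)\{b,c} + 0)))\{b,c} + 0) :: —b→ p2
  p2 = (c.(rec X. b.b.((c.X)\{b,c} + 0)))\{b,c} + 0 :: ∅
Reachable graph of Q (3 states):
  q0 = rec X. b.b.(c.X)\{b,c} :: —b→ q1
  q1 = b.(c.(rec X. b.b.(c.X)\{b,c}))\{b,c} :: —b→ q2
  q2 = (c.(rec X. b.b.(c.X)\{b,c}))\{b,c} :: ∅
Coarsest stable partition (strong bisimilarity classes):
  B0 = {p0, q0}
  B1 = {p1, q1}
  B2 = {p2, q2}
p0 ∈ B0, q0 ∈ B0 → same block

YES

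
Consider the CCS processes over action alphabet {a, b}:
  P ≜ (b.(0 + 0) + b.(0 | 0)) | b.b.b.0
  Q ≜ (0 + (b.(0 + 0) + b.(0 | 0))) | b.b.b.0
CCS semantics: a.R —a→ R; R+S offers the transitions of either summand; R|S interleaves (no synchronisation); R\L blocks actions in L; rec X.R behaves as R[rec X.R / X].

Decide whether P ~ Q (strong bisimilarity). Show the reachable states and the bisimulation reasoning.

P ~ Q

P's transition system — 12 states:
  u0 = (b.(0 + 0) + b.(0 | 0)) | b.b.b.0 ⊢ -b-> u1, -b-> u2, -b-> u3
  u1 = (0 + 0) | b.b.b.0 ⊢ -b-> u4
  u2 = (b.(0 + 0) + b.(0 | 0)) | b.b.0 ⊢ -b-> u4, -b-> u5, -b-> u6
  u3 = 0 | 0 | b.b.b.0 ⊢ -b-> u6
  u4 = (0 + 0) | b.b.0 ⊢ -b-> u7
  u5 = (b.(0 + 0) + b.(0 | 0)) | b.0 ⊢ -b-> u7, -b-> u8, -b-> u9
  u6 = 0 | 0 | b.b.0 ⊢ -b-> u9
  u7 = (0 + 0) | b.0 ⊢ -b-> u10
  u8 = (b.(0 + 0) + b.(0 | 0)) | 0 ⊢ -b-> u10, -b-> u11
  u9 = 0 | 0 | b.0 ⊢ -b-> u11
  u10 = (0 + 0) | 0 ⊢ stopped
  u11 = 0 | 0 | 0 ⊢ stopped
Q's transition system — 12 states:
  v0 = (0 + (b.(0 + 0) + b.(0 | 0))) | b.b.b.0 ⊢ -b-> v1, -b-> v2, -b-> v3
  v1 = (0 + (b.(0 + 0) + b.(0 | 0))) | b.b.0 ⊢ -b-> v4, -b-> v5, -b-> v6
  v2 = (0 + 0) | b.b.b.0 ⊢ -b-> v5
  v3 = 0 | 0 | b.b.b.0 ⊢ -b-> v6
  v4 = (0 + (b.(0 + 0) + b.(0 | 0))) | b.0 ⊢ -b-> v7, -b-> v8, -b-> v9
  v5 = (0 + 0) | b.b.0 ⊢ -b-> v8
  v6 = 0 | 0 | b.b.0 ⊢ -b-> v9
  v7 = (0 + (b.(0 + 0) + b.(0 | 0))) | 0 ⊢ -b-> v10, -b-> v11
  v8 = (0 + 0) | b.0 ⊢ -b-> v10
  v9 = 0 | 0 | b.0 ⊢ -b-> v11
  v10 = (0 + 0) | 0 ⊢ stopped
  v11 = 0 | 0 | 0 ⊢ stopped
Coarsest stable partition (strong bisimilarity classes):
  B0 = {u0, v0}
  B1 = {u1, u2, u3, v1, v2, v3}
  B2 = {u4, u5, u6, v4, v5, v6}
  B3 = {u7, u8, u9, v7, v8, v9}
  B4 = {u10, u11, v10, v11}
u0 ∈ B0, v0 ∈ B0 → same block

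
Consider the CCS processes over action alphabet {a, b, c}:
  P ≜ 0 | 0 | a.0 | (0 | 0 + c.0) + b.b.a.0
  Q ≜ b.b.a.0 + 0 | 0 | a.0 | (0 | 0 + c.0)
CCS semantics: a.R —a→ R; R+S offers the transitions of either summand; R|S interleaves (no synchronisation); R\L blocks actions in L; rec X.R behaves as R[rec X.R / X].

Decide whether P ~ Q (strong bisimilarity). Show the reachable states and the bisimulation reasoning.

P ~ Q

P's transition system — 7 states:
  s0 = 0 | 0 | a.0 | (0 | 0 + c.0) + b.b.a.0 ⊢ =a=> s1, =b=> s2, =c=> s3
  s1 = 0 | 0 | 0 | (0 | 0 + c.0) ⊢ =c=> s4
  s2 = b.a.0 ⊢ =b=> s5
  s3 = 0 | 0 | a.0 | 0 ⊢ =a=> s4
  s4 = 0 | 0 | 0 | 0 ⊢ ·
  s5 = a.0 ⊢ =a=> s6
  s6 = 0 ⊢ ·
Q's transition system — 7 states:
  t0 = b.b.a.0 + 0 | 0 | a.0 | (0 | 0 + c.0) ⊢ =a=> t1, =b=> t2, =c=> t3
  t1 = 0 | 0 | 0 | (0 | 0 + c.0) ⊢ =c=> t4
  t2 = b.a.0 ⊢ =b=> t5
  t3 = 0 | 0 | a.0 | 0 ⊢ =a=> t4
  t4 = 0 | 0 | 0 | 0 ⊢ ·
  t5 = a.0 ⊢ =a=> t6
  t6 = 0 ⊢ ·
Coarsest stable partition (strong bisimilarity classes):
  B0 = {s0, t0}
  B1 = {s3, s5, t3, t5}
  B2 = {s4, s6, t4, t6}
  B3 = {s1, t1}
  B4 = {s2, t2}
s0 ∈ B0, t0 ∈ B0 → same block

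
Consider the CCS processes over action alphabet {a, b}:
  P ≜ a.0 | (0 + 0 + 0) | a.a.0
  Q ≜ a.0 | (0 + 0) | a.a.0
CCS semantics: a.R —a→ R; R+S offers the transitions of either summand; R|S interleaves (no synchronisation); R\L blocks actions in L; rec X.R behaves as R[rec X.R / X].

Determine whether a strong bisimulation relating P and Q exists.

Reachable graph of P (6 states):
  s0 = a.0 | (0 + 0 + 0) | a.a.0 | --a--▸ s1, --a--▸ s2
  s1 = 0 | (0 + 0 + 0) | a.a.0 | --a--▸ s3
  s2 = a.0 | (0 + 0 + 0) | a.0 | --a--▸ s3, --a--▸ s4
  s3 = 0 | (0 + 0 + 0) | a.0 | --a--▸ s5
  s4 = a.0 | (0 + 0 + 0) | 0 | --a--▸ s5
  s5 = 0 | (0 + 0 + 0) | 0 | stopped
Reachable graph of Q (6 states):
  t0 = a.0 | (0 + 0) | a.a.0 | --a--▸ t1, --a--▸ t2
  t1 = 0 | (0 + 0) | a.a.0 | --a--▸ t3
  t2 = a.0 | (0 + 0) | a.0 | --a--▸ t3, --a--▸ t4
  t3 = 0 | (0 + 0) | a.0 | --a--▸ t5
  t4 = a.0 | (0 + 0) | 0 | --a--▸ t5
  t5 = 0 | (0 + 0) | 0 | stopped
Coarsest stable partition (strong bisimilarity classes):
  B0 = {s0, t0}
  B1 = {s1, s2, t1, t2}
  B2 = {s3, s4, t3, t4}
  B3 = {s5, t5}
s0 ∈ B0, t0 ∈ B0 → same block

YES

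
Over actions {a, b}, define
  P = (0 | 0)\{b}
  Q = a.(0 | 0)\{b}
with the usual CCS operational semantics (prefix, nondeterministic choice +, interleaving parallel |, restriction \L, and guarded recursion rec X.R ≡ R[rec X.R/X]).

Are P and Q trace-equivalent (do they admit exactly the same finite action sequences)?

NO — witness ⟨a⟩

Reachable graph of P (1 states):
  s0 = (0 | 0)\{b} → ·
Reachable graph of Q (2 states):
  t0 = a.(0 | 0)\{b} → —a→ t1
  t1 = (0 | 0)\{b} → ·
Run σ = ⟨a⟩ on Q: start {t0}
  [1] a ⇒ {t1}
  ✓ Q
Run σ = ⟨a⟩ on P: start {s0}
  [1] a ⇒ ∅  — P cannot continue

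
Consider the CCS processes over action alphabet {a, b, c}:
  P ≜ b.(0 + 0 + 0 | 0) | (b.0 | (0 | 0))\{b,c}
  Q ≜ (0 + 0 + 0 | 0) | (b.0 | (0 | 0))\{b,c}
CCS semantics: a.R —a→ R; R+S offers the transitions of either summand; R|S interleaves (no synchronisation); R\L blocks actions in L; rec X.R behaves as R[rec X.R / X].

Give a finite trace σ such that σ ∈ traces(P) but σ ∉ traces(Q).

P's transition system — 2 states:
  p0 = b.(0 + 0 + 0 | 0) | (b.0 | (0 | 0))\{b,c} has moves -b-> p1
  p1 = (0 + 0 + 0 | 0) | (b.0 | (0 | 0))\{b,c} has moves stopped
Q's transition system — 1 states:
  q0 = (0 + 0 + 0 | 0) | (b.0 | (0 | 0))\{b,c} has moves stopped
Executing b from P (initial set {p0}):
  [1] b ⇒ {p1}
  ✓ P
Executing b from Q (initial set {q0}):
  [1] b ⇒ ∅ (Q stuck)

b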